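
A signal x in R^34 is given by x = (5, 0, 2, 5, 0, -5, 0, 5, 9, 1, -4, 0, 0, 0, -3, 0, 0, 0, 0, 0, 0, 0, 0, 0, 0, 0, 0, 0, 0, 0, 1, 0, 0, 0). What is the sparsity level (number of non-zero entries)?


Non-zero positions: [0, 2, 3, 5, 7, 8, 9, 10, 14, 30].
Sparsity = 10.

10


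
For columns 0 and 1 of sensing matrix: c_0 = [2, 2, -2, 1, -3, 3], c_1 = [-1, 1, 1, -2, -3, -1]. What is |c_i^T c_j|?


Inner product: 2*-1 + 2*1 + -2*1 + 1*-2 + -3*-3 + 3*-1
Products: [-2, 2, -2, -2, 9, -3]
Sum = 2.
|dot| = 2.

2


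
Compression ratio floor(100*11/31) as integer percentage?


100*m/n = 100*11/31 ≈ 35.4839.
floor = 35.

35


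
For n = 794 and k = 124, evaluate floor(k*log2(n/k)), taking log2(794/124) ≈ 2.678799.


log2(n/k) = log2(794/124) ≈ 2.678799.
k*log2(n/k) ≈ 124*2.678799 = 332.171076.
floor(332.171076) = 332.

332


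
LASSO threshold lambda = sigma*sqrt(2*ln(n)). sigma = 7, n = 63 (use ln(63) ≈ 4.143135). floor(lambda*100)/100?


ln(63) ≈ 4.143135.
2*ln(n) ≈ 8.28627.
sqrt(2*ln(n)) ≈ sqrt(8.28627) ≈ 2.878588.
lambda ≈ 7*2.878588 = 20.150116.
floor(lambda*100)/100 = 20.15.

20.15


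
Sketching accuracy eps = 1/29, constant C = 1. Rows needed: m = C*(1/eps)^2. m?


1/eps = 29.
(1/eps)^2 = 841.
m = 1*841 = 841.

841


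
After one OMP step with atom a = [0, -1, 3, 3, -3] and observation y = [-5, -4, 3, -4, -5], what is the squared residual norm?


a^T a = 28.
a^T y = 16.
coeff = 16/28 = 4/7.
||r||^2 = 573/7.

573/7


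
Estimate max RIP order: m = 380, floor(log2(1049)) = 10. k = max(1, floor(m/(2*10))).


floor(log2(1049)) = 10.
2*10 = 20.
m/(2*floor(log2(n))) = 380/20 ≈ 19.0.
floor = 19.
k = max(1, 19) = 19.

19


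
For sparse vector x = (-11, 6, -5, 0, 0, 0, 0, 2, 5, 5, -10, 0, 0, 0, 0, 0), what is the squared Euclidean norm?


Non-zero entries: [(0, -11), (1, 6), (2, -5), (7, 2), (8, 5), (9, 5), (10, -10)]
Squares: [121, 36, 25, 4, 25, 25, 100]
||x||_2^2 = sum = 336.

336


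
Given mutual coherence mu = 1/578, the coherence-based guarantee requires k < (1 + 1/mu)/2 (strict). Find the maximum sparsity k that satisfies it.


1/mu = 578.
1 + 1/mu = 579.
(1 + 1/mu)/2 = 289.5 is not an integer, so k_max = floor(289.5) = 289.

289


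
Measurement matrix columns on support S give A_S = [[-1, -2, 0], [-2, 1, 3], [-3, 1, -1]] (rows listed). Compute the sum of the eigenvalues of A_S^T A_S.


Sum of eigenvalues of A_S^T A_S = trace(A_S^T A_S) = sum of squared column norms of A_S.
A_S^T A_S diagonal: [14, 6, 10].
trace = 14 + 6 + 10 = 30.

30


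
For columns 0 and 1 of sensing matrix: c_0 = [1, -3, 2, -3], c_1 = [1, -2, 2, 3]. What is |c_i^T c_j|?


Inner product: 1*1 + -3*-2 + 2*2 + -3*3
Products: [1, 6, 4, -9]
Sum = 2.
|dot| = 2.

2


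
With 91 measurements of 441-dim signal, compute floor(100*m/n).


100*m/n = 100*91/441 ≈ 20.6349.
floor = 20.

20


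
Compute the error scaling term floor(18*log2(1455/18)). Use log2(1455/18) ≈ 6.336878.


log2(n/k) = log2(1455/18) ≈ 6.336878.
k*log2(n/k) ≈ 18*6.336878 = 114.063804.
floor(114.063804) = 114.

114


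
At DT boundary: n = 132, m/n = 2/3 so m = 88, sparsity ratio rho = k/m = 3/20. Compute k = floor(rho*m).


m = 2/3*132 = 88.
rho = 3/20.
rho*m = 3/20*88 = 13.2.
k = floor(13.2) = 13.

13


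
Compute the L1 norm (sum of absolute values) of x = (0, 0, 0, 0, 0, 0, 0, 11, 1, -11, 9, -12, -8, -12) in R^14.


Non-zero entries: [(7, 11), (8, 1), (9, -11), (10, 9), (11, -12), (12, -8), (13, -12)]
Absolute values: [11, 1, 11, 9, 12, 8, 12]
||x||_1 = sum = 64.

64


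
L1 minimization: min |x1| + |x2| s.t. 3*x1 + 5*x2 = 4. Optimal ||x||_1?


Axis intercepts:
  x1 = 4/3, x2 = 0: L1 = 4/3
  x1 = 0, x2 = 4/5: L1 = 4/5
x* = (0, 4/5)
||x*||_1 = 4/5.

4/5


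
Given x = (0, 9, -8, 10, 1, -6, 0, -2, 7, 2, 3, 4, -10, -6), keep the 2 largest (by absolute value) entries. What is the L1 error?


Sorted |x_i| descending: [10, 10, 9, 8, 7, 6, 6, 4, 3, 2, 2, 1, 0, 0]
Keep top 2: [10, 10]
Tail entries: [9, 8, 7, 6, 6, 4, 3, 2, 2, 1, 0, 0]
L1 error = sum of tail = 48.

48


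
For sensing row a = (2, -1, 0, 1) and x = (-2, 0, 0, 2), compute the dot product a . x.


Non-zero terms: ['2*-2', '1*2']
Products: [-4, 2]
y = sum = -2.

-2


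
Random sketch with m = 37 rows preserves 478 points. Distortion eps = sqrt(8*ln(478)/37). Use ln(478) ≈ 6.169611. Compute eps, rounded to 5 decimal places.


ln(478) ≈ 6.169611.
8*ln(N)/m ≈ 8*6.169611/37 ≈ 1.33396995.
eps = sqrt(1.33396995) ≈ 1.1549762 ≈ 1.15498.

1.15498


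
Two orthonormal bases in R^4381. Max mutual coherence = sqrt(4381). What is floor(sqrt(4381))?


66^2 = 4356 <= 4381 < 4489 = 67^2, so 66 <= sqrt(4381) < 67.
floor(sqrt(4381)) = 66.

66


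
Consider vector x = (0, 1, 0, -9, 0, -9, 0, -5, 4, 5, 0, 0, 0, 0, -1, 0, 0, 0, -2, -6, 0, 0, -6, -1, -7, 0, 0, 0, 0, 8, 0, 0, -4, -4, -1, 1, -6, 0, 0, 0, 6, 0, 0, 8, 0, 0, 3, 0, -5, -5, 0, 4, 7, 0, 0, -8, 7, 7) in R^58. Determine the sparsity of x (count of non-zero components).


Non-zero positions: [1, 3, 5, 7, 8, 9, 14, 18, 19, 22, 23, 24, 29, 32, 33, 34, 35, 36, 40, 43, 46, 48, 49, 51, 52, 55, 56, 57].
Sparsity = 28.

28


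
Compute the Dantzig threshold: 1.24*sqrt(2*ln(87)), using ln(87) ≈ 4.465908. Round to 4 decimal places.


ln(87) ≈ 4.465908.
2*ln(n) ≈ 8.931816.
sqrt(2*ln(n)) ≈ sqrt(8.931816) ≈ 2.988614.
threshold ≈ 1.24*2.988614 = 3.70588136 ≈ 3.7059.

3.7059


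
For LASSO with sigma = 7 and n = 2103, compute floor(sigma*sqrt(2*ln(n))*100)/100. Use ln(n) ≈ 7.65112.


ln(2103) ≈ 7.65112.
2*ln(n) ≈ 15.30224.
sqrt(2*ln(n)) ≈ sqrt(15.30224) ≈ 3.911808.
lambda ≈ 7*3.911808 = 27.382656.
floor(lambda*100)/100 = 27.38.

27.38


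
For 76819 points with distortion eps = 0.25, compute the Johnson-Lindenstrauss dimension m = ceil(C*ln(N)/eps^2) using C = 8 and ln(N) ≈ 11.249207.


ln(76819) ≈ 11.249207.
eps^2 = 0.25^2 = 0.0625.
C*ln(N)/eps^2 ≈ 8*11.249207/0.0625 ≈ 1439.8985.
m = ceil(1439.8985) = 1440.

1440


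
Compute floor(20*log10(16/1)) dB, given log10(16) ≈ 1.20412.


||x||/||e|| = 16/1 = 16.
log10(16) ≈ 1.20412.
20*log10(||x||/||e||) ≈ 20*1.20412 = 24.0824.
floor(24.0824) = 24.

24


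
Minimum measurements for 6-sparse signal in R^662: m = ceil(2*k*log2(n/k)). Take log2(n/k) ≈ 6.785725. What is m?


log2(n/k) = log2(662/6) ≈ 6.785725.
2*k*log2(n/k) ≈ 2*6*6.785725 = 81.4287.
m = ceil(81.4287) = 82.

82


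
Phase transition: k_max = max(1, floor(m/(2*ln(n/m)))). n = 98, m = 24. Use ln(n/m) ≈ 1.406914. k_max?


n/m = 98/24 = 49/12.
ln(n/m) ≈ 1.406914.
2*ln(n/m) ≈ 2.813828.
m/(2*ln(n/m)) ≈ 24/2.813828 ≈ 8.5293.
floor = 8.
k_max = max(1, 8) = 8.

8


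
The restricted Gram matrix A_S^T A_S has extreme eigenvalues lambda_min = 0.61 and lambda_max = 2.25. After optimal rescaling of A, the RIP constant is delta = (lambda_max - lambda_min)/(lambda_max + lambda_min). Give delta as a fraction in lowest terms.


lambda_max - lambda_min = 2.25 - 0.61 = 1.64.
lambda_max + lambda_min = 2.25 + 0.61 = 2.86.
delta = 1.64/2.86 = 164/286 = 82/143.

82/143


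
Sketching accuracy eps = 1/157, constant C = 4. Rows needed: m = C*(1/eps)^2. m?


1/eps = 157.
(1/eps)^2 = 24649.
m = 4*24649 = 98596.

98596


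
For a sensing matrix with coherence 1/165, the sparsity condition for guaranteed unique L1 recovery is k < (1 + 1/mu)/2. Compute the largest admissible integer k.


1/mu = 165.
1 + 1/mu = 166.
(1 + 1/mu)/2 = 83 is an integer and the inequality is strict, so k_max = 83 - 1 = 82.

82


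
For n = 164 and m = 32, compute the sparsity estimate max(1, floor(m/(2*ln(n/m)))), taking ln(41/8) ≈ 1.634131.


n/m = 164/32 = 41/8.
ln(n/m) ≈ 1.634131.
2*ln(n/m) ≈ 3.268262.
m/(2*ln(n/m)) ≈ 32/3.268262 ≈ 9.7911.
floor = 9.
k_max = max(1, 9) = 9.

9


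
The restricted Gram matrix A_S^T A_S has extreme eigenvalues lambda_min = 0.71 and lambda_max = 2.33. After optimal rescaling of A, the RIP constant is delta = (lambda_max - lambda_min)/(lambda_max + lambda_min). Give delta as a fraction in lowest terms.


lambda_max - lambda_min = 2.33 - 0.71 = 1.62.
lambda_max + lambda_min = 2.33 + 0.71 = 3.04.
delta = 1.62/3.04 = 162/304 = 81/152.

81/152


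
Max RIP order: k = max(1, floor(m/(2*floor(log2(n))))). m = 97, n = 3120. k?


floor(log2(3120)) = 11.
2*11 = 22.
m/(2*floor(log2(n))) = 97/22 ≈ 4.4091.
floor = 4.
k = max(1, 4) = 4.

4


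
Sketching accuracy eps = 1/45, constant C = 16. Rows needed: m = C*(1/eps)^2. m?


1/eps = 45.
(1/eps)^2 = 2025.
m = 16*2025 = 32400.

32400


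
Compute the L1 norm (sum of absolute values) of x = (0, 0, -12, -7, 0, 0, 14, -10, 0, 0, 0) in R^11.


Non-zero entries: [(2, -12), (3, -7), (6, 14), (7, -10)]
Absolute values: [12, 7, 14, 10]
||x||_1 = sum = 43.

43


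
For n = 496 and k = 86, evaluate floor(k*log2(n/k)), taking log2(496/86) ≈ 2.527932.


log2(n/k) = log2(496/86) ≈ 2.527932.
k*log2(n/k) ≈ 86*2.527932 = 217.402152.
floor(217.402152) = 217.

217


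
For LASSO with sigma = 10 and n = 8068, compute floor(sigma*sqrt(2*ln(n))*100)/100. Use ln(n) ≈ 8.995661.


ln(8068) ≈ 8.995661.
2*ln(n) ≈ 17.991322.
sqrt(2*ln(n)) ≈ sqrt(17.991322) ≈ 4.241618.
lambda ≈ 10*4.241618 = 42.41618.
floor(lambda*100)/100 = 42.41.

42.41


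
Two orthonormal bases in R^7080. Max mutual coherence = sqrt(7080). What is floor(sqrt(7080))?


84^2 = 7056 <= 7080 < 7225 = 85^2, so 84 <= sqrt(7080) < 85.
floor(sqrt(7080)) = 84.

84


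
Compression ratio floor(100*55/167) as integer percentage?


100*m/n = 100*55/167 ≈ 32.9341.
floor = 32.

32


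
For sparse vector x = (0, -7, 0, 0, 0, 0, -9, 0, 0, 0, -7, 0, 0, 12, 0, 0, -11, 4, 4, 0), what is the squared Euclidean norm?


Non-zero entries: [(1, -7), (6, -9), (10, -7), (13, 12), (16, -11), (17, 4), (18, 4)]
Squares: [49, 81, 49, 144, 121, 16, 16]
||x||_2^2 = sum = 476.

476


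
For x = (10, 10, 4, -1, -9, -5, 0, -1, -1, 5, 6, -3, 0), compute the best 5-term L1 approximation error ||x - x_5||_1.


Sorted |x_i| descending: [10, 10, 9, 6, 5, 5, 4, 3, 1, 1, 1, 0, 0]
Keep top 5: [10, 10, 9, 6, 5]
Tail entries: [5, 4, 3, 1, 1, 1, 0, 0]
L1 error = sum of tail = 15.

15


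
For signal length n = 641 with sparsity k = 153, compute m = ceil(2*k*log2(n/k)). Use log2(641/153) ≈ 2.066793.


log2(n/k) = log2(641/153) ≈ 2.066793.
2*k*log2(n/k) ≈ 2*153*2.066793 = 632.438658.
m = ceil(632.438658) = 633.

633


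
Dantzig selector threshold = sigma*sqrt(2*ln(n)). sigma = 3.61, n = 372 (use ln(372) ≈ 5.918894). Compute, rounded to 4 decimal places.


ln(372) ≈ 5.918894.
2*ln(n) ≈ 11.837788.
sqrt(2*ln(n)) ≈ sqrt(11.837788) ≈ 3.440609.
threshold ≈ 3.61*3.440609 = 12.42059849 ≈ 12.4206.

12.4206


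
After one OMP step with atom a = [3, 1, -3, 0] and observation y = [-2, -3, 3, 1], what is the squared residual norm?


a^T a = 19.
a^T y = -18.
coeff = -18/19 = -18/19.
||r||^2 = 113/19.

113/19


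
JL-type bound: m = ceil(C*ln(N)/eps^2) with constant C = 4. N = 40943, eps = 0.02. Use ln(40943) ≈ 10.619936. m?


ln(40943) ≈ 10.619936.
eps^2 = 0.02^2 = 0.0004.
C*ln(N)/eps^2 ≈ 4*10.619936/0.0004 ≈ 106199.36.
m = ceil(106199.36) = 106200.

106200


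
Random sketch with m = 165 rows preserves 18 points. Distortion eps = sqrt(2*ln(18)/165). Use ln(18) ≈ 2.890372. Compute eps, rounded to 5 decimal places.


ln(18) ≈ 2.890372.
2*ln(N)/m ≈ 2*2.890372/165 ≈ 0.03503481.
eps = sqrt(0.03503481) ≈ 0.1871759 ≈ 0.18718.

0.18718


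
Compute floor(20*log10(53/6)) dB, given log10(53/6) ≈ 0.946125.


||x||/||e|| = 53/6.
log10(53/6) ≈ 0.946125.
20*log10(||x||/||e||) ≈ 20*0.946125 = 18.9225.
floor(18.9225) = 18.

18


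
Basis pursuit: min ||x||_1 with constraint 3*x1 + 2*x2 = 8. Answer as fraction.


Axis intercepts:
  x1 = 8/3, x2 = 0: L1 = 8/3
  x1 = 0, x2 = 4: L1 = 4
x* = (8/3, 0)
||x*||_1 = 8/3.

8/3


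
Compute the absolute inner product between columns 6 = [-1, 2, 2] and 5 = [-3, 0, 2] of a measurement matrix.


Inner product: -1*-3 + 2*0 + 2*2
Products: [3, 0, 4]
Sum = 7.
|dot| = 7.

7


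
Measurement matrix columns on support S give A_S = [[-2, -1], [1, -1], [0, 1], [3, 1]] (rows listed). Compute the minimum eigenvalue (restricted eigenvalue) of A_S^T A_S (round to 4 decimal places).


A_S^T A_S = [[14, 4], [4, 4]].
trace = 18.
det = 40.
disc = trace^2 - 4*det = 324 - 4*40 = 164.
sqrt(164) ≈ 12.806248.
lam_min = (18 - sqrt(164))/2 ≈ (18 - 12.806248)/2 = 2.596876 ≈ 2.5969.

2.5969


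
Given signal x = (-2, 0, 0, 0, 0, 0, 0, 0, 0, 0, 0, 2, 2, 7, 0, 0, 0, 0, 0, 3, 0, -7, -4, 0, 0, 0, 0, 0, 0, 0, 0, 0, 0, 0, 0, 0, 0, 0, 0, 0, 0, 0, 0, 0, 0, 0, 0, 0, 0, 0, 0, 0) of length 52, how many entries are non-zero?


Non-zero positions: [0, 11, 12, 13, 19, 21, 22].
Sparsity = 7.

7


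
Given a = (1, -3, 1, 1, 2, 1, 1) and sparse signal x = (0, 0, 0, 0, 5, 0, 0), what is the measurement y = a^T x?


Non-zero terms: ['2*5']
Products: [10]
y = sum = 10.

10


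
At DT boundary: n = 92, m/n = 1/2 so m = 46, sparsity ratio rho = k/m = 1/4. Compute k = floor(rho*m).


m = 1/2*92 = 46.
rho = 1/4.
rho*m = 1/4*46 = 11.5.
k = floor(11.5) = 11.

11


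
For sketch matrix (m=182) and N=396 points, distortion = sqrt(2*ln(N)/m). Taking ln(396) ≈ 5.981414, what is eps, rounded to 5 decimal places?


ln(396) ≈ 5.981414.
2*ln(N)/m ≈ 2*5.981414/182 ≈ 0.06572982.
eps = sqrt(0.06572982) ≈ 0.2563783 ≈ 0.25638.

0.25638


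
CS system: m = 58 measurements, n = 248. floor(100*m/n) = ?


100*m/n = 100*58/248 ≈ 23.3871.
floor = 23.

23


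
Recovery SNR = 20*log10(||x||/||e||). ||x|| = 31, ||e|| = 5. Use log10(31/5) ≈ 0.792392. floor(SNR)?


||x||/||e|| = 31/5.
log10(31/5) ≈ 0.792392.
20*log10(||x||/||e||) ≈ 20*0.792392 = 15.84784.
floor(15.84784) = 15.

15


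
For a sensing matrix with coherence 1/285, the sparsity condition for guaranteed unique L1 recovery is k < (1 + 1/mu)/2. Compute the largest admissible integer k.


1/mu = 285.
1 + 1/mu = 286.
(1 + 1/mu)/2 = 143 is an integer and the inequality is strict, so k_max = 143 - 1 = 142.

142


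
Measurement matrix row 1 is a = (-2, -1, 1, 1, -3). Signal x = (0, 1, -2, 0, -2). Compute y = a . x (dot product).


Non-zero terms: ['-1*1', '1*-2', '-3*-2']
Products: [-1, -2, 6]
y = sum = 3.

3


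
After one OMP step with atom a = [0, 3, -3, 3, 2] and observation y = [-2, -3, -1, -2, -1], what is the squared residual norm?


a^T a = 31.
a^T y = -14.
coeff = -14/31 = -14/31.
||r||^2 = 393/31.

393/31


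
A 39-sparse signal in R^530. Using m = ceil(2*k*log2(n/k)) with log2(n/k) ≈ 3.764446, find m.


log2(n/k) = log2(530/39) ≈ 3.764446.
2*k*log2(n/k) ≈ 2*39*3.764446 = 293.626788.
m = ceil(293.626788) = 294.

294


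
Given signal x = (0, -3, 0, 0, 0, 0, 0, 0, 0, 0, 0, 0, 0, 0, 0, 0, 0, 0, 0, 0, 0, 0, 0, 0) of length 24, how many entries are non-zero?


Non-zero positions: [1].
Sparsity = 1.

1


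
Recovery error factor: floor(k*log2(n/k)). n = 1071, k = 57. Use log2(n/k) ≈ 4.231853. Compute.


log2(n/k) = log2(1071/57) ≈ 4.231853.
k*log2(n/k) ≈ 57*4.231853 = 241.215621.
floor(241.215621) = 241.

241


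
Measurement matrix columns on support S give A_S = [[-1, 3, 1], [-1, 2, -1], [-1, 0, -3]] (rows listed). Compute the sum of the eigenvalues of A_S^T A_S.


Sum of eigenvalues of A_S^T A_S = trace(A_S^T A_S) = sum of squared column norms of A_S.
A_S^T A_S diagonal: [3, 13, 11].
trace = 3 + 13 + 11 = 27.

27


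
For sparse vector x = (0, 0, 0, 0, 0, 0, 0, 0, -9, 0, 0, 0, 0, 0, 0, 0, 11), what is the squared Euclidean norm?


Non-zero entries: [(8, -9), (16, 11)]
Squares: [81, 121]
||x||_2^2 = sum = 202.

202


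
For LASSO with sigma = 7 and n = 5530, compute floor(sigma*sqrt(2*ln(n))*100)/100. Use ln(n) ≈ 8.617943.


ln(5530) ≈ 8.617943.
2*ln(n) ≈ 17.235886.
sqrt(2*ln(n)) ≈ sqrt(17.235886) ≈ 4.151612.
lambda ≈ 7*4.151612 = 29.061284.
floor(lambda*100)/100 = 29.06.

29.06


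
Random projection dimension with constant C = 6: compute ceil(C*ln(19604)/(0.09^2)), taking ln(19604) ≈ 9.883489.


ln(19604) ≈ 9.883489.
eps^2 = 0.09^2 = 0.0081.
C*ln(N)/eps^2 ≈ 6*9.883489/0.0081 ≈ 7321.103.
m = ceil(7321.103) = 7322.

7322


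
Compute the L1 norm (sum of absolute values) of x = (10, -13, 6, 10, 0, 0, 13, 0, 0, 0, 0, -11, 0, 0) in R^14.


Non-zero entries: [(0, 10), (1, -13), (2, 6), (3, 10), (6, 13), (11, -11)]
Absolute values: [10, 13, 6, 10, 13, 11]
||x||_1 = sum = 63.

63


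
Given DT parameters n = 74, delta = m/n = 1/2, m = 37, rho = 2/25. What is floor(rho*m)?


m = 1/2*74 = 37.
rho = 2/25.
rho*m = 2/25*37 = 2.96.
k = floor(2.96) = 2.

2


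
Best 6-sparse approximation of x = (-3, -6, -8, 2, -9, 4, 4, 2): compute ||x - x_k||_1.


Sorted |x_i| descending: [9, 8, 6, 4, 4, 3, 2, 2]
Keep top 6: [9, 8, 6, 4, 4, 3]
Tail entries: [2, 2]
L1 error = sum of tail = 4.

4


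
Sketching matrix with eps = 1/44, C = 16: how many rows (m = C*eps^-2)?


1/eps = 44.
(1/eps)^2 = 1936.
m = 16*1936 = 30976.

30976


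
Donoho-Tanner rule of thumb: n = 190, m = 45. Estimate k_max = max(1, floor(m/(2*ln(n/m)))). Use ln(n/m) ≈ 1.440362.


n/m = 190/45 = 38/9.
ln(n/m) ≈ 1.440362.
2*ln(n/m) ≈ 2.880724.
m/(2*ln(n/m)) ≈ 45/2.880724 ≈ 15.6211.
floor = 15.
k_max = max(1, 15) = 15.

15


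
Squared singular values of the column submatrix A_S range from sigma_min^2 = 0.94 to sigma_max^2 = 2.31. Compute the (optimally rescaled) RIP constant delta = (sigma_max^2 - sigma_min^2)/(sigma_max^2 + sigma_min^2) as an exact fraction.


lambda_max - lambda_min = 2.31 - 0.94 = 1.37.
lambda_max + lambda_min = 2.31 + 0.94 = 3.25.
delta = 1.37/3.25 = 137/325.

137/325


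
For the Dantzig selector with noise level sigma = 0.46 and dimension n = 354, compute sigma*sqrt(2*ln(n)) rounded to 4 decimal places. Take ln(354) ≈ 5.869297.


ln(354) ≈ 5.869297.
2*ln(n) ≈ 11.738594.
sqrt(2*ln(n)) ≈ sqrt(11.738594) ≈ 3.426163.
threshold ≈ 0.46*3.426163 = 1.57603498 ≈ 1.5760.

1.5760


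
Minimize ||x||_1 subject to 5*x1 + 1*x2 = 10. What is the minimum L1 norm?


Axis intercepts:
  x1 = 2, x2 = 0: L1 = 2
  x1 = 0, x2 = 10: L1 = 10
x* = (2, 0)
||x*||_1 = 2.

2


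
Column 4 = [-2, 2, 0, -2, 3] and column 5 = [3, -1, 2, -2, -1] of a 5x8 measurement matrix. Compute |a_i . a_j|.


Inner product: -2*3 + 2*-1 + 0*2 + -2*-2 + 3*-1
Products: [-6, -2, 0, 4, -3]
Sum = -7.
|dot| = 7.

7


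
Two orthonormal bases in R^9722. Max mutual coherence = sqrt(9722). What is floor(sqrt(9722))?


98^2 = 9604 <= 9722 < 9801 = 99^2, so 98 <= sqrt(9722) < 99.
floor(sqrt(9722)) = 98.

98


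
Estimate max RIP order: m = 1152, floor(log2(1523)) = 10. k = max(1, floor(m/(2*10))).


floor(log2(1523)) = 10.
2*10 = 20.
m/(2*floor(log2(n))) = 1152/20 ≈ 57.6.
floor = 57.
k = max(1, 57) = 57.

57


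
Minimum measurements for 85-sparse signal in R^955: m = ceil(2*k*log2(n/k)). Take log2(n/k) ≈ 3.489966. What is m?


log2(n/k) = log2(955/85) ≈ 3.489966.
2*k*log2(n/k) ≈ 2*85*3.489966 = 593.29422.
m = ceil(593.29422) = 594.

594


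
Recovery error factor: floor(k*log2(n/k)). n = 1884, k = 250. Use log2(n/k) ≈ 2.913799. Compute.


log2(n/k) = log2(1884/250) ≈ 2.913799.
k*log2(n/k) ≈ 250*2.913799 = 728.44975.
floor(728.44975) = 728.

728


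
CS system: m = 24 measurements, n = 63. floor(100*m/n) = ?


100*m/n = 100*24/63 ≈ 38.0952.
floor = 38.

38


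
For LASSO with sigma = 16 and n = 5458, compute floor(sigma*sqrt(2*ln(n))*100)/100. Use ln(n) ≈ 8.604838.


ln(5458) ≈ 8.604838.
2*ln(n) ≈ 17.209676.
sqrt(2*ln(n)) ≈ sqrt(17.209676) ≈ 4.148455.
lambda ≈ 16*4.148455 = 66.37528.
floor(lambda*100)/100 = 66.37.

66.37


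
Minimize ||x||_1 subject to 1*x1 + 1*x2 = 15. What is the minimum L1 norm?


Axis intercepts:
  x1 = 15, x2 = 0: L1 = 15
  x1 = 0, x2 = 15: L1 = 15
x* = (15, 0)
||x*||_1 = 15.

15


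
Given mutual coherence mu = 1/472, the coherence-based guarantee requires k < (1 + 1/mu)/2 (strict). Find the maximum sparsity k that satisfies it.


1/mu = 472.
1 + 1/mu = 473.
(1 + 1/mu)/2 = 236.5 is not an integer, so k_max = floor(236.5) = 236.

236


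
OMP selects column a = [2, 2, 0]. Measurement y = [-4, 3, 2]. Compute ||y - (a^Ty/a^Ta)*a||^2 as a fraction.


a^T a = 8.
a^T y = -2.
coeff = -2/8 = -1/4.
||r||^2 = 57/2.

57/2


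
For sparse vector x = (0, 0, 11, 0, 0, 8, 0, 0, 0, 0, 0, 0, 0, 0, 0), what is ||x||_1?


Non-zero entries: [(2, 11), (5, 8)]
Absolute values: [11, 8]
||x||_1 = sum = 19.

19


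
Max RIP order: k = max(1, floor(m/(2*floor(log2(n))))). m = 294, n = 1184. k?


floor(log2(1184)) = 10.
2*10 = 20.
m/(2*floor(log2(n))) = 294/20 ≈ 14.7.
floor = 14.
k = max(1, 14) = 14.

14


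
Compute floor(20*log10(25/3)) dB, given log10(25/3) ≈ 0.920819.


||x||/||e|| = 25/3.
log10(25/3) ≈ 0.920819.
20*log10(||x||/||e||) ≈ 20*0.920819 = 18.41638.
floor(18.41638) = 18.

18


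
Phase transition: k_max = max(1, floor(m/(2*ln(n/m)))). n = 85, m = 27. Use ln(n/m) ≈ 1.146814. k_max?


n/m = 85/27.
ln(n/m) ≈ 1.146814.
2*ln(n/m) ≈ 2.293628.
m/(2*ln(n/m)) ≈ 27/2.293628 ≈ 11.7717.
floor = 11.
k_max = max(1, 11) = 11.

11


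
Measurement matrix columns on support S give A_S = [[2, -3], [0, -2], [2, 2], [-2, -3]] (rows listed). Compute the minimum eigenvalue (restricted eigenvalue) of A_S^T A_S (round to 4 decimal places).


A_S^T A_S = [[12, 4], [4, 26]].
trace = 38.
det = 296.
disc = trace^2 - 4*det = 1444 - 4*296 = 260.
sqrt(260) ≈ 16.124515.
lam_min = (38 - sqrt(260))/2 ≈ (38 - 16.124515)/2 = 10.9377425 ≈ 10.9377.

10.9377


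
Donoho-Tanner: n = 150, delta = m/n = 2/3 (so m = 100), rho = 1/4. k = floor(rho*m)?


m = 2/3*150 = 100.
rho = 1/4.
rho*m = 1/4*100 = 25.
k = floor(25) = 25.

25


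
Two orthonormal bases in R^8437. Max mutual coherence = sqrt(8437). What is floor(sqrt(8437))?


91^2 = 8281 <= 8437 < 8464 = 92^2, so 91 <= sqrt(8437) < 92.
floor(sqrt(8437)) = 91.

91


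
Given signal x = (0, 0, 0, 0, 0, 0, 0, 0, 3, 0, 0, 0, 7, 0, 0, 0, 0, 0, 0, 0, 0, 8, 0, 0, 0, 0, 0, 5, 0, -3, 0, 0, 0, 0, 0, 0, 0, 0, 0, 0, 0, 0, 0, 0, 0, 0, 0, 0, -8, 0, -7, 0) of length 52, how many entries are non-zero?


Non-zero positions: [8, 12, 21, 27, 29, 48, 50].
Sparsity = 7.

7


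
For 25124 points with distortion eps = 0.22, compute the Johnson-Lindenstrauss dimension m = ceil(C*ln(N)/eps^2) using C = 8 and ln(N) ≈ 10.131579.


ln(25124) ≈ 10.131579.
eps^2 = 0.22^2 = 0.0484.
C*ln(N)/eps^2 ≈ 8*10.131579/0.0484 ≈ 1674.6412.
m = ceil(1674.6412) = 1675.

1675


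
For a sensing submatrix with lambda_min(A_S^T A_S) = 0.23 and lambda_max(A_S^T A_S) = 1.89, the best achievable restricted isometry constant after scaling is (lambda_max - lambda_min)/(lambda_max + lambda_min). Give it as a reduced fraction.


lambda_max - lambda_min = 1.89 - 0.23 = 1.66.
lambda_max + lambda_min = 1.89 + 0.23 = 2.12.
delta = 1.66/2.12 = 166/212 = 83/106.

83/106


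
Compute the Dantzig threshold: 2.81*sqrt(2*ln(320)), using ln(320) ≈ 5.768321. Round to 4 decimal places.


ln(320) ≈ 5.768321.
2*ln(n) ≈ 11.536642.
sqrt(2*ln(n)) ≈ sqrt(11.536642) ≈ 3.396563.
threshold ≈ 2.81*3.396563 = 9.54434203 ≈ 9.5443.

9.5443


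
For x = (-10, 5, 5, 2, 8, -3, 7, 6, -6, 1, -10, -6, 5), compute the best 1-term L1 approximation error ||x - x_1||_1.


Sorted |x_i| descending: [10, 10, 8, 7, 6, 6, 6, 5, 5, 5, 3, 2, 1]
Keep top 1: [10]
Tail entries: [10, 8, 7, 6, 6, 6, 5, 5, 5, 3, 2, 1]
L1 error = sum of tail = 64.

64


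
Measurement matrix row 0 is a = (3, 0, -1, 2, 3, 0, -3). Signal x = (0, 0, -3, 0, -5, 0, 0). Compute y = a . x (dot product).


Non-zero terms: ['-1*-3', '3*-5']
Products: [3, -15]
y = sum = -12.

-12


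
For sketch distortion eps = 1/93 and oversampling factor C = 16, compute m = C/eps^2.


1/eps = 93.
(1/eps)^2 = 8649.
m = 16*8649 = 138384.

138384


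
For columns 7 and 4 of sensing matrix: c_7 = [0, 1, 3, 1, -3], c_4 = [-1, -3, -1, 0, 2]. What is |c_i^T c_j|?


Inner product: 0*-1 + 1*-3 + 3*-1 + 1*0 + -3*2
Products: [0, -3, -3, 0, -6]
Sum = -12.
|dot| = 12.

12


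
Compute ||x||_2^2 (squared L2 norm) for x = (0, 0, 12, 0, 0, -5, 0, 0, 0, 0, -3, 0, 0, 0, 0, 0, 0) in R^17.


Non-zero entries: [(2, 12), (5, -5), (10, -3)]
Squares: [144, 25, 9]
||x||_2^2 = sum = 178.

178


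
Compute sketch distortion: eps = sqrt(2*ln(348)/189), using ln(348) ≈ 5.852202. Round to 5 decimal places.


ln(348) ≈ 5.852202.
2*ln(N)/m ≈ 2*5.852202/189 ≈ 0.06192806.
eps = sqrt(0.06192806) ≈ 0.2488535 ≈ 0.24885.

0.24885


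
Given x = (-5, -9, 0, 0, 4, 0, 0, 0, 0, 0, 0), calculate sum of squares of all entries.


Non-zero entries: [(0, -5), (1, -9), (4, 4)]
Squares: [25, 81, 16]
||x||_2^2 = sum = 122.

122


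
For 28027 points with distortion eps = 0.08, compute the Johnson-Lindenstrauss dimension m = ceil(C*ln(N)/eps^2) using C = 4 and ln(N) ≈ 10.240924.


ln(28027) ≈ 10.240924.
eps^2 = 0.08^2 = 0.0064.
C*ln(N)/eps^2 ≈ 4*10.240924/0.0064 ≈ 6400.5775.
m = ceil(6400.5775) = 6401.

6401


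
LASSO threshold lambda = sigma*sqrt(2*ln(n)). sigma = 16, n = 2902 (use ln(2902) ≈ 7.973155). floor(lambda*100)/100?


ln(2902) ≈ 7.973155.
2*ln(n) ≈ 15.94631.
sqrt(2*ln(n)) ≈ sqrt(15.94631) ≈ 3.993283.
lambda ≈ 16*3.993283 = 63.892528.
floor(lambda*100)/100 = 63.89.

63.89


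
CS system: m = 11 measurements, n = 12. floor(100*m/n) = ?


100*m/n = 100*11/12 ≈ 91.6667.
floor = 91.

91


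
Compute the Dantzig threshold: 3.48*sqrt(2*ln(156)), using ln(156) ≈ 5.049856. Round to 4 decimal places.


ln(156) ≈ 5.049856.
2*ln(n) ≈ 10.099712.
sqrt(2*ln(n)) ≈ sqrt(10.099712) ≈ 3.178004.
threshold ≈ 3.48*3.178004 = 11.05945392 ≈ 11.0595.

11.0595


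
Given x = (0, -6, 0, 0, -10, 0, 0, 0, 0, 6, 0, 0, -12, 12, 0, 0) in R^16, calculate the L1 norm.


Non-zero entries: [(1, -6), (4, -10), (9, 6), (12, -12), (13, 12)]
Absolute values: [6, 10, 6, 12, 12]
||x||_1 = sum = 46.

46


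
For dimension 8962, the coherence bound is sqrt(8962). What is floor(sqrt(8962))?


94^2 = 8836 <= 8962 < 9025 = 95^2, so 94 <= sqrt(8962) < 95.
floor(sqrt(8962)) = 94.

94


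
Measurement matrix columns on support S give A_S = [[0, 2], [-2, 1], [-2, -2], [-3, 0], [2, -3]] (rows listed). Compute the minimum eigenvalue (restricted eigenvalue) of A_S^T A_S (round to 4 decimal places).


A_S^T A_S = [[21, -4], [-4, 18]].
trace = 39.
det = 362.
disc = trace^2 - 4*det = 1521 - 4*362 = 73.
sqrt(73) ≈ 8.544004.
lam_min = (39 - sqrt(73))/2 ≈ (39 - 8.544004)/2 = 15.227998 ≈ 15.2280.

15.2280


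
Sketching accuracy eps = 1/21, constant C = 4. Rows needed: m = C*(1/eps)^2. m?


1/eps = 21.
(1/eps)^2 = 441.
m = 4*441 = 1764.

1764


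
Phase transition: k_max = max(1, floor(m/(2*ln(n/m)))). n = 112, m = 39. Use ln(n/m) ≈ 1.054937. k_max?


n/m = 112/39.
ln(n/m) ≈ 1.054937.
2*ln(n/m) ≈ 2.109874.
m/(2*ln(n/m)) ≈ 39/2.109874 ≈ 18.4845.
floor = 18.
k_max = max(1, 18) = 18.

18


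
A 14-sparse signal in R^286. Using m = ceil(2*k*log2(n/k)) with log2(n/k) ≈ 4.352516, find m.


log2(n/k) = log2(286/14) ≈ 4.352516.
2*k*log2(n/k) ≈ 2*14*4.352516 = 121.870448.
m = ceil(121.870448) = 122.

122


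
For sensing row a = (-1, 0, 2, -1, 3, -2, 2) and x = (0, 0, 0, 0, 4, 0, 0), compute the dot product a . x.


Non-zero terms: ['3*4']
Products: [12]
y = sum = 12.

12


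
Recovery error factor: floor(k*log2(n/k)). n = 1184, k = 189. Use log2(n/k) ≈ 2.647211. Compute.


log2(n/k) = log2(1184/189) ≈ 2.647211.
k*log2(n/k) ≈ 189*2.647211 = 500.322879.
floor(500.322879) = 500.

500


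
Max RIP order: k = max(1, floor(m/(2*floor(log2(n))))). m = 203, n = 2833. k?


floor(log2(2833)) = 11.
2*11 = 22.
m/(2*floor(log2(n))) = 203/22 ≈ 9.2273.
floor = 9.
k = max(1, 9) = 9.

9


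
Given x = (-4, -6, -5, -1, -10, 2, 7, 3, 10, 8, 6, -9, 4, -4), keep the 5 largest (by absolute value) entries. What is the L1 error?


Sorted |x_i| descending: [10, 10, 9, 8, 7, 6, 6, 5, 4, 4, 4, 3, 2, 1]
Keep top 5: [10, 10, 9, 8, 7]
Tail entries: [6, 6, 5, 4, 4, 4, 3, 2, 1]
L1 error = sum of tail = 35.

35


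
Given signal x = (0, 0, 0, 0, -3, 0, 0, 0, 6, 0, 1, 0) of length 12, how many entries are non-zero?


Non-zero positions: [4, 8, 10].
Sparsity = 3.

3


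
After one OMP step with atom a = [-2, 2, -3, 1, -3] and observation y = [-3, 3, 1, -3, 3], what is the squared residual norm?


a^T a = 27.
a^T y = -3.
coeff = -3/27 = -1/9.
||r||^2 = 110/3.

110/3


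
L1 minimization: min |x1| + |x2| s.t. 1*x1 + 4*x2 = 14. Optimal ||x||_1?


Axis intercepts:
  x1 = 14, x2 = 0: L1 = 14
  x1 = 0, x2 = 7/2: L1 = 7/2
x* = (0, 7/2)
||x*||_1 = 7/2.

7/2


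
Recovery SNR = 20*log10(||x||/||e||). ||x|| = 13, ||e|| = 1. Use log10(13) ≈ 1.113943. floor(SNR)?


||x||/||e|| = 13/1 = 13.
log10(13) ≈ 1.113943.
20*log10(||x||/||e||) ≈ 20*1.113943 = 22.27886.
floor(22.27886) = 22.

22


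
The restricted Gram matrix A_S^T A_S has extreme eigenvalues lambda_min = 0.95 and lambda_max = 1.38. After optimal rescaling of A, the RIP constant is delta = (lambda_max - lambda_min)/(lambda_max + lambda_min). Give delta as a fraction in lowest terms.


lambda_max - lambda_min = 1.38 - 0.95 = 0.43.
lambda_max + lambda_min = 1.38 + 0.95 = 2.33.
delta = 0.43/2.33 = 43/233.

43/233


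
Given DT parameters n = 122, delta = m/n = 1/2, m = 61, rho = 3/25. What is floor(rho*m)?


m = 1/2*122 = 61.
rho = 3/25.
rho*m = 3/25*61 = 7.32.
k = floor(7.32) = 7.

7


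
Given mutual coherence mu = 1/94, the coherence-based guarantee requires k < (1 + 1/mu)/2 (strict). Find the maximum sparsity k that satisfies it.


1/mu = 94.
1 + 1/mu = 95.
(1 + 1/mu)/2 = 47.5 is not an integer, so k_max = floor(47.5) = 47.

47


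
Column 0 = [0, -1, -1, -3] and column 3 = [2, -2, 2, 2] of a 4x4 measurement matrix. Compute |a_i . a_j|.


Inner product: 0*2 + -1*-2 + -1*2 + -3*2
Products: [0, 2, -2, -6]
Sum = -6.
|dot| = 6.

6


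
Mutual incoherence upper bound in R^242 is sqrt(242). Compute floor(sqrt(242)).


15^2 = 225 <= 242 < 256 = 16^2, so 15 <= sqrt(242) < 16.
floor(sqrt(242)) = 15.

15


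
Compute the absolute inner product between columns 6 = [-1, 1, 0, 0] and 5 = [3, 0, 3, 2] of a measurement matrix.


Inner product: -1*3 + 1*0 + 0*3 + 0*2
Products: [-3, 0, 0, 0]
Sum = -3.
|dot| = 3.

3


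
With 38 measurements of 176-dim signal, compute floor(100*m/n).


100*m/n = 100*38/176 ≈ 21.5909.
floor = 21.

21


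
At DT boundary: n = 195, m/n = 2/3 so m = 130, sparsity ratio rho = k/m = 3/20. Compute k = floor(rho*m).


m = 2/3*195 = 130.
rho = 3/20.
rho*m = 3/20*130 = 19.5.
k = floor(19.5) = 19.

19


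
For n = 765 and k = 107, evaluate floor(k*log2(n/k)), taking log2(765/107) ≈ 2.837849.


log2(n/k) = log2(765/107) ≈ 2.837849.
k*log2(n/k) ≈ 107*2.837849 = 303.649843.
floor(303.649843) = 303.

303


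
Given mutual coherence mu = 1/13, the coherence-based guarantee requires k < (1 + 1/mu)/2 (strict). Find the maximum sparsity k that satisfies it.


1/mu = 13.
1 + 1/mu = 14.
(1 + 1/mu)/2 = 7 is an integer and the inequality is strict, so k_max = 7 - 1 = 6.

6


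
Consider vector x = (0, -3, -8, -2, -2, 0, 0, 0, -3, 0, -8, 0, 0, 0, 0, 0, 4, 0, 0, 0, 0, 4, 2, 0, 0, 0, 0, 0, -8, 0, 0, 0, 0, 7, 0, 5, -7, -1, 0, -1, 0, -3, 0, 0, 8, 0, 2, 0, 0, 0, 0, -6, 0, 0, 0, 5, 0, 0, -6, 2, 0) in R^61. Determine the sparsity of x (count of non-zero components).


Non-zero positions: [1, 2, 3, 4, 8, 10, 16, 21, 22, 28, 33, 35, 36, 37, 39, 41, 44, 46, 51, 55, 58, 59].
Sparsity = 22.

22


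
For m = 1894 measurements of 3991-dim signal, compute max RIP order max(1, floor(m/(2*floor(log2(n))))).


floor(log2(3991)) = 11.
2*11 = 22.
m/(2*floor(log2(n))) = 1894/22 ≈ 86.0909.
floor = 86.
k = max(1, 86) = 86.

86


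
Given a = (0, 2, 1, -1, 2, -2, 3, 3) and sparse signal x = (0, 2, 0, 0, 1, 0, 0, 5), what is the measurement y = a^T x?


Non-zero terms: ['2*2', '2*1', '3*5']
Products: [4, 2, 15]
y = sum = 21.

21


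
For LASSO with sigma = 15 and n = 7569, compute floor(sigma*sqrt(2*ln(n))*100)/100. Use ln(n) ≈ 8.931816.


ln(7569) ≈ 8.931816.
2*ln(n) ≈ 17.863632.
sqrt(2*ln(n)) ≈ sqrt(17.863632) ≈ 4.226539.
lambda ≈ 15*4.226539 = 63.398085.
floor(lambda*100)/100 = 63.39.

63.39


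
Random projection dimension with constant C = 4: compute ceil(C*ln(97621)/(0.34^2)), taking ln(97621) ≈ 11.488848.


ln(97621) ≈ 11.488848.
eps^2 = 0.34^2 = 0.1156.
C*ln(N)/eps^2 ≈ 4*11.488848/0.1156 ≈ 397.538.
m = ceil(397.538) = 398.

398


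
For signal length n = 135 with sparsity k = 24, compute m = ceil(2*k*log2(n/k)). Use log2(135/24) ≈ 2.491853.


log2(n/k) = log2(135/24) ≈ 2.491853.
2*k*log2(n/k) ≈ 2*24*2.491853 = 119.608944.
m = ceil(119.608944) = 120.

120


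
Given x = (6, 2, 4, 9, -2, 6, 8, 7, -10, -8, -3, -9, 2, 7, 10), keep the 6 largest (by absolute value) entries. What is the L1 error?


Sorted |x_i| descending: [10, 10, 9, 9, 8, 8, 7, 7, 6, 6, 4, 3, 2, 2, 2]
Keep top 6: [10, 10, 9, 9, 8, 8]
Tail entries: [7, 7, 6, 6, 4, 3, 2, 2, 2]
L1 error = sum of tail = 39.

39


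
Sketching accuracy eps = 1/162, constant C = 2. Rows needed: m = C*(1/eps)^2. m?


1/eps = 162.
(1/eps)^2 = 26244.
m = 2*26244 = 52488.

52488


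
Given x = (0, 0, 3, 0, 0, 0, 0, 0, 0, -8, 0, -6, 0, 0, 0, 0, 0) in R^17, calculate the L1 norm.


Non-zero entries: [(2, 3), (9, -8), (11, -6)]
Absolute values: [3, 8, 6]
||x||_1 = sum = 17.

17


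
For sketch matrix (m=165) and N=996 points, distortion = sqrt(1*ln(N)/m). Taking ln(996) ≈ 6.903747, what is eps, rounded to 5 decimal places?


ln(996) ≈ 6.903747.
1*ln(N)/m ≈ 1*6.903747/165 ≈ 0.04184089.
eps = sqrt(0.04184089) ≈ 0.2045505 ≈ 0.20455.

0.20455


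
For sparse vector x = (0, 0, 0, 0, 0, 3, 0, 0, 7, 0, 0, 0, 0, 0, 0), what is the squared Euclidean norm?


Non-zero entries: [(5, 3), (8, 7)]
Squares: [9, 49]
||x||_2^2 = sum = 58.

58


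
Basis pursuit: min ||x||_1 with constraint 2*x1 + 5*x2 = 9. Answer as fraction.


Axis intercepts:
  x1 = 9/2, x2 = 0: L1 = 9/2
  x1 = 0, x2 = 9/5: L1 = 9/5
x* = (0, 9/5)
||x*||_1 = 9/5.

9/5


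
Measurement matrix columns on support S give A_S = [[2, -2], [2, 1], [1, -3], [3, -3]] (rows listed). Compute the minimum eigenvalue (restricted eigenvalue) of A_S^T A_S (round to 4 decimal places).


A_S^T A_S = [[18, -14], [-14, 23]].
trace = 41.
det = 218.
disc = trace^2 - 4*det = 1681 - 4*218 = 809.
sqrt(809) ≈ 28.442925.
lam_min = (41 - sqrt(809))/2 ≈ (41 - 28.442925)/2 = 6.2785375 ≈ 6.2785.

6.2785


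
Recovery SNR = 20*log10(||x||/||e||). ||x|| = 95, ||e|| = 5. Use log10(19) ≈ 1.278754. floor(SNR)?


||x||/||e|| = 95/5 = 19.
log10(19) ≈ 1.278754.
20*log10(||x||/||e||) ≈ 20*1.278754 = 25.57508.
floor(25.57508) = 25.

25


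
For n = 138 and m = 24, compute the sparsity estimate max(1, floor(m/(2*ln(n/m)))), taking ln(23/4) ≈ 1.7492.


n/m = 138/24 = 23/4.
ln(n/m) ≈ 1.7492.
2*ln(n/m) ≈ 3.4984.
m/(2*ln(n/m)) ≈ 24/3.4984 ≈ 6.8603.
floor = 6.
k_max = max(1, 6) = 6.

6


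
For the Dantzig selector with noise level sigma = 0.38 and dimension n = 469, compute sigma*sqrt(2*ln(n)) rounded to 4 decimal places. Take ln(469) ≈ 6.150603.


ln(469) ≈ 6.150603.
2*ln(n) ≈ 12.301206.
sqrt(2*ln(n)) ≈ sqrt(12.301206) ≈ 3.507308.
threshold ≈ 0.38*3.507308 = 1.33277704 ≈ 1.3328.

1.3328


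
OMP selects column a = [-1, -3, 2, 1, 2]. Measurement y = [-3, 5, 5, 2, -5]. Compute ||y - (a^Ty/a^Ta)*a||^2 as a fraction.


a^T a = 19.
a^T y = -10.
coeff = -10/19 = -10/19.
||r||^2 = 1572/19.

1572/19


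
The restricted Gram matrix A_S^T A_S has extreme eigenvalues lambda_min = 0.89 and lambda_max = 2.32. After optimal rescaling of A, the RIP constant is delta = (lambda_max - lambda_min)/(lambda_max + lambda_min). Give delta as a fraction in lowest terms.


lambda_max - lambda_min = 2.32 - 0.89 = 1.43.
lambda_max + lambda_min = 2.32 + 0.89 = 3.21.
delta = 1.43/3.21 = 143/321.

143/321


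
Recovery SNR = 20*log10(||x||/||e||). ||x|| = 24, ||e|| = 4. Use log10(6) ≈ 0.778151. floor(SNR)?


||x||/||e|| = 24/4 = 6.
log10(6) ≈ 0.778151.
20*log10(||x||/||e||) ≈ 20*0.778151 = 15.56302.
floor(15.56302) = 15.

15


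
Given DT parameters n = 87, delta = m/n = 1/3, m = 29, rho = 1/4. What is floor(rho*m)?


m = 1/3*87 = 29.
rho = 1/4.
rho*m = 1/4*29 = 7.25.
k = floor(7.25) = 7.

7


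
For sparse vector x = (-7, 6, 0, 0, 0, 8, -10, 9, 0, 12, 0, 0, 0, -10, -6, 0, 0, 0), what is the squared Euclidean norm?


Non-zero entries: [(0, -7), (1, 6), (5, 8), (6, -10), (7, 9), (9, 12), (13, -10), (14, -6)]
Squares: [49, 36, 64, 100, 81, 144, 100, 36]
||x||_2^2 = sum = 610.

610


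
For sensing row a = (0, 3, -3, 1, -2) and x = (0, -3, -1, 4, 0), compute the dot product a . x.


Non-zero terms: ['3*-3', '-3*-1', '1*4']
Products: [-9, 3, 4]
y = sum = -2.

-2


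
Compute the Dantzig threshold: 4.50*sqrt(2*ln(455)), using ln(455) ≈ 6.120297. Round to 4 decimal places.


ln(455) ≈ 6.120297.
2*ln(n) ≈ 12.240594.
sqrt(2*ln(n)) ≈ sqrt(12.240594) ≈ 3.498656.
threshold ≈ 4.50*3.498656 = 15.743952 ≈ 15.7440.

15.7440


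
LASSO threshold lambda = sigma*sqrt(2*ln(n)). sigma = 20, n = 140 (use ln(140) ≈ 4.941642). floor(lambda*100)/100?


ln(140) ≈ 4.941642.
2*ln(n) ≈ 9.883284.
sqrt(2*ln(n)) ≈ sqrt(9.883284) ≈ 3.143769.
lambda ≈ 20*3.143769 = 62.87538.
floor(lambda*100)/100 = 62.87.

62.87


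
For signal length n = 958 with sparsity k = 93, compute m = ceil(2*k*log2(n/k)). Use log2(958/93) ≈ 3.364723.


log2(n/k) = log2(958/93) ≈ 3.364723.
2*k*log2(n/k) ≈ 2*93*3.364723 = 625.838478.
m = ceil(625.838478) = 626.

626


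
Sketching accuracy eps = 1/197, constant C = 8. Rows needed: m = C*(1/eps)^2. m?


1/eps = 197.
(1/eps)^2 = 38809.
m = 8*38809 = 310472.

310472


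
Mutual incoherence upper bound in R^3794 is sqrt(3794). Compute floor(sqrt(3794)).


61^2 = 3721 <= 3794 < 3844 = 62^2, so 61 <= sqrt(3794) < 62.
floor(sqrt(3794)) = 61.

61


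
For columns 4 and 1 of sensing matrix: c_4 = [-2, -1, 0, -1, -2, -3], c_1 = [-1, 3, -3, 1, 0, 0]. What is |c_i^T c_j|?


Inner product: -2*-1 + -1*3 + 0*-3 + -1*1 + -2*0 + -3*0
Products: [2, -3, 0, -1, 0, 0]
Sum = -2.
|dot| = 2.

2


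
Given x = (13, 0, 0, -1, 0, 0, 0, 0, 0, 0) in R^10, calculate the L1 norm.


Non-zero entries: [(0, 13), (3, -1)]
Absolute values: [13, 1]
||x||_1 = sum = 14.

14


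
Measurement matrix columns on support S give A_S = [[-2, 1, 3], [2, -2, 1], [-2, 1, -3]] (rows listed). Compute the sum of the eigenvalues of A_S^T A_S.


Sum of eigenvalues of A_S^T A_S = trace(A_S^T A_S) = sum of squared column norms of A_S.
A_S^T A_S diagonal: [12, 6, 19].
trace = 12 + 6 + 19 = 37.

37


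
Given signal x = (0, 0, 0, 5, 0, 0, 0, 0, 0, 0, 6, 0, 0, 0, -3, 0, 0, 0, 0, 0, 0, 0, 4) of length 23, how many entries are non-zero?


Non-zero positions: [3, 10, 14, 22].
Sparsity = 4.

4


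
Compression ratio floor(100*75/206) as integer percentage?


100*m/n = 100*75/206 ≈ 36.4078.
floor = 36.

36


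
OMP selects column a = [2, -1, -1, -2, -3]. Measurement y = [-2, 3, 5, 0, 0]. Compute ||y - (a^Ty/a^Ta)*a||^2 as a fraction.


a^T a = 19.
a^T y = -12.
coeff = -12/19 = -12/19.
||r||^2 = 578/19.

578/19


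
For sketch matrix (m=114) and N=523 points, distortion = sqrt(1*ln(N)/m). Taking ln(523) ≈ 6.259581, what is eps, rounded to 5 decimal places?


ln(523) ≈ 6.259581.
1*ln(N)/m ≈ 1*6.259581/114 ≈ 0.05490861.
eps = sqrt(0.05490861) ≈ 0.2343259 ≈ 0.23433.

0.23433
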